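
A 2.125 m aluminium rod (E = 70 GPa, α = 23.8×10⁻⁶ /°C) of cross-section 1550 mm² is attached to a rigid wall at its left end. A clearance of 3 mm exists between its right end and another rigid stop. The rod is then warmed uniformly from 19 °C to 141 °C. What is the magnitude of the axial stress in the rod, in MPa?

σ ≈ 104 MPa (compressive)

Unrestrained expansion: δ_free = αΔT L = 23.8×10⁻⁶ × 122 × 2125 = 6.17 mm.
After closing the 3 mm clearance, 6.17 − 3 = 3.17 mm of expansion remains to be suppressed by the wall.
Compatibility: PL/(AE) = 3.17 mm, so σ = P/A = E × (3.17/2125) = 104.4 MPa.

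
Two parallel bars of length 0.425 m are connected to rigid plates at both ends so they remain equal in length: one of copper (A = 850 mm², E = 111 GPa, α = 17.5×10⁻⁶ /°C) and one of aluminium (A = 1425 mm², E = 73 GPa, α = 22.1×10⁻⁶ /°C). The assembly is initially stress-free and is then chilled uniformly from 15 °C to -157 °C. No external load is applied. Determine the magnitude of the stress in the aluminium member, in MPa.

σ ≈ 27.5 MPa (tensile)

Equilibrium of a rigid end plate with no external load gives equal and opposite internal forces ±P in the two members. Since α_{aluminium} > α_{copper}, cooling drives the aluminium into tension and the copper into compression.
Equating the net (thermal + elastic) strains gives |α₁ − α₂|·ΔT = P·[1/(A₁E₁) + 1/(A₂E₂)].
|α₁ − α₂|·ΔT = 4.6×10⁻⁶ × 172 = 0.0007912.
1/(A₁E₁) + 1/(A₂E₂) = 1/(850×111×10³) + 1/(1425×73×10³) = 2.021×10⁻⁸ N⁻¹.
So P = 0.0007912 / 2.021×10⁻⁸ = 39.15 kN.
σ_{aluminium} = P/A₂ = 39150/1425 = 27.47 MPa, tensile.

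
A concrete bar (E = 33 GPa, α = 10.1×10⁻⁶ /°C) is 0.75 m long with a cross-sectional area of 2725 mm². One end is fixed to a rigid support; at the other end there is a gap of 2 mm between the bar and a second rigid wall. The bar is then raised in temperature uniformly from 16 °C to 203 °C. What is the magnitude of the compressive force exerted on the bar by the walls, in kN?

If the wall were absent the bar would grow by αΔT L = 10.1×10⁻⁶ × 187 × 750 = 1.417 mm.
Since δ_free = 1.42 mm is less than the 2 mm gap, the bar never touches the wall. No axial force develops.

P ≈ 0 kN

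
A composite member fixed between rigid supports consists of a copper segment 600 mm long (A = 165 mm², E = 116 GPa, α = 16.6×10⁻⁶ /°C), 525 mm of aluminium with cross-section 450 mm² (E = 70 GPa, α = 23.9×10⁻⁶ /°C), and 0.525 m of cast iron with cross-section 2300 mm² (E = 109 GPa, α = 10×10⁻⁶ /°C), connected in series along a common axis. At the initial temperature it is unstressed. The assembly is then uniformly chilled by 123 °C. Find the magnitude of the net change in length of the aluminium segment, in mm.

|ΔL| ≈ 0.408 mm

If the supports were absent, the total length change would be Σ αᵢΔT Lᵢ = 16.6×10⁻⁶×123×600 + 23.9×10⁻⁶×123×525 + 10×10⁻⁶×123×525 = 3.414 mm.
The walls prevent any net length change, so an axial force P (same in every segment) develops. Compatibility: P · Σ Lᵢ/(AᵢEᵢ) = δ_free.
Σ Lᵢ/(AᵢEᵢ) = 600/(165×116×10³) + 525/(450×70×10³) + 525/(2300×109×10³) = 5.011×10⁻⁵ mm/N.
Hence P = δ_free / Σ(L/AE) = 3.414/5.011×10⁻⁵ = 68.14 kN (tensile).
For the aluminium segment, free thermal change = 23.9×10⁻⁶×123×525 = 1.543 mm and elastic change from P = 68140×525/(450×70×10³) = 1.136 mm; these oppose, so the net change is 0.408 mm (segment shortens).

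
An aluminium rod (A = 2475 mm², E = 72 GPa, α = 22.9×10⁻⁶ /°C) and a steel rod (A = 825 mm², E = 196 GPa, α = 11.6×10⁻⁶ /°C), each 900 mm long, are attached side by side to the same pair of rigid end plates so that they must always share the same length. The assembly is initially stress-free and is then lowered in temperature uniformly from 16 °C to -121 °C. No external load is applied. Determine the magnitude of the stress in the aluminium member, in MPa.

σ ≈ 53 MPa (tensile)

The aluminium has the larger α, so on cooling it would change length more than the steel if both were free. The rigid plates force a common final length, so the aluminium is put into tension and the steel into compression, with equal and opposite forces P (no external load).
Equating the net (thermal + elastic) strains gives |α₁ − α₂|·ΔT = P·[1/(A₁E₁) + 1/(A₂E₂)].
|α₁ − α₂|·ΔT = 11.3×10⁻⁶ × 137 = 0.001548.
1/(A₁E₁) + 1/(A₂E₂) = 1/(2475×72×10³) + 1/(825×196×10³) = 1.18×10⁻⁸ N⁻¹.
So P = 0.001548 / 1.18×10⁻⁸ = 131.2 kN.
σ_{aluminium} = P/A₁ = 131200/2475 = 53.03 MPa, tensile.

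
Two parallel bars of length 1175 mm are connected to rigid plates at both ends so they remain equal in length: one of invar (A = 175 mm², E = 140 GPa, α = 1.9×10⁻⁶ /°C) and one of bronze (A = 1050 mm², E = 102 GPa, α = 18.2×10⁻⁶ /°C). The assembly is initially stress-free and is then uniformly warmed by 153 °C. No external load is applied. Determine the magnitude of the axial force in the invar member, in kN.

Equilibrium of a rigid end plate with no external load gives equal and opposite internal forces ±P in the two members. Since α_{bronze} > α_{invar}, heating drives the bronze into compression and the invar into tension.
Compatibility of the two members (thermal + elastic change equal): (α₁ − α₂)ΔT = P·[1/(A₁E₁) + 1/(A₂E₂)].
|α₁ − α₂|·ΔT = 16.3×10⁻⁶ × 153 = 0.002494.
1/(A₁E₁) + 1/(A₂E₂) = 1/(175×140×10³) + 1/(1050×102×10³) = 5.015×10⁻⁸ N⁻¹.
So P = 0.002494 / 5.015×10⁻⁸ = 49.73 kN.

P ≈ 49.7 kN (tensile in the invar)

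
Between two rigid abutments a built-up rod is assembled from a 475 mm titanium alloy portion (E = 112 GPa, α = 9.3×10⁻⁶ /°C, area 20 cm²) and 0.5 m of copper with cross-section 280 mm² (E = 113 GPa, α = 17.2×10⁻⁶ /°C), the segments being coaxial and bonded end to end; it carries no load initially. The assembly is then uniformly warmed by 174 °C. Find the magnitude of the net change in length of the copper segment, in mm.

If the supports were absent, the total length change would be Σ αᵢΔT Lᵢ = 9.3×10⁻⁶×174×475 + 17.2×10⁻⁶×174×500 = 2.265 mm.
The rigid supports impose zero overall length change; the single axial force P common to all segments must satisfy P Σ Lᵢ/(AᵢEᵢ) = δ_free.
Σ Lᵢ/(AᵢEᵢ) = 475/(2000×112×10³) + 500/(280×113×10³) = 1.792×10⁻⁵ mm/N.
So P = 2.265 / 1.792×10⁻⁵ = 126.4 kN, compressive.
For the copper segment, free thermal change = 17.2×10⁻⁶×174×500 = 1.496 mm and elastic change from P = 126400×500/(280×113×10³) = 1.997 mm; these oppose, so the net change is 0.501 mm (segment shortens).

|ΔL| ≈ 0.501 mm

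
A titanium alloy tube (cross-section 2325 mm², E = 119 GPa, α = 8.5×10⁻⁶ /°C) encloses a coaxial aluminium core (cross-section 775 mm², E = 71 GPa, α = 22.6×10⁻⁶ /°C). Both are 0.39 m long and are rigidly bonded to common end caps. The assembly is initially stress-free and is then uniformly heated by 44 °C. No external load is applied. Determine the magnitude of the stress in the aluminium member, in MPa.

Equilibrium of a rigid end plate with no external load gives equal and opposite internal forces ±P in the two members. Since α_{aluminium} > α_{titanium alloy}, heating drives the aluminium into compression and the titanium alloy into tension.
Equating the net (thermal + elastic) strains gives |α₁ − α₂|·ΔT = P·[1/(A₁E₁) + 1/(A₂E₂)].
|α₁ − α₂|·ΔT = 14.1×10⁻⁶ × 44 = 0.0006204.
1/(A₁E₁) + 1/(A₂E₂) = 1/(2325×119×10³) + 1/(775×71×10³) = 2.179×10⁻⁸ N⁻¹.
P = 0.0006204 / 2.179×10⁻⁸ = 28470 N = 28.47 kN.
σ_{aluminium} = P/A₂ = 28470/775 = 36.74 MPa, compressive.

σ ≈ 36.7 MPa (compressive)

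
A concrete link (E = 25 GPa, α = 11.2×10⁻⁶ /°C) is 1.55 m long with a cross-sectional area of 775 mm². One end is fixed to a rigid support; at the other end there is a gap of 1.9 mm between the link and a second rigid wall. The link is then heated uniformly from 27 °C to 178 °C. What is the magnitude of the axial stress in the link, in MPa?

σ ≈ 11.6 MPa (compressive)

Unrestrained expansion: δ_free = αΔT L = 11.2×10⁻⁶ × 151 × 1550 = 2.621 mm.
The gap closes (δ_free > 1.9 mm) and the wall then resists a further 2.621 − 1.9 = 0.7214 mm of expansion.
That suppressed elongation corresponds to σ = E·Δ/L = 25×10³ × 0.7214/1550 = 11.63 MPa.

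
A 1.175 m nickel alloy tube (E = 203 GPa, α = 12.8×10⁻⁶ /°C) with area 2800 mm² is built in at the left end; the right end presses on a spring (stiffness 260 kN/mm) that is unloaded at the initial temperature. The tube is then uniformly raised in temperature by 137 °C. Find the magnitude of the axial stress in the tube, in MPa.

σ ≈ 124 MPa (compressive)

Free thermal expansion: δ_free = αΔT L = 12.8×10⁻⁶ × 137 × 1175 = 2.06 mm.
With a force P in the spring, the elastic change of the tube is PL/(AE) and that of the spring is P/k; compatibility requires their sum to equal δ_free.
P [ L/(AE) + 1/k ] = δ_free → P [ 1175/(2800×203×10³) + 1/(260×10³) ] = 2.06.
P = 2.06 / 5.913×10⁻⁶ = 348400 N.
σ = P/A = 348400/2800 = 124.4 MPa.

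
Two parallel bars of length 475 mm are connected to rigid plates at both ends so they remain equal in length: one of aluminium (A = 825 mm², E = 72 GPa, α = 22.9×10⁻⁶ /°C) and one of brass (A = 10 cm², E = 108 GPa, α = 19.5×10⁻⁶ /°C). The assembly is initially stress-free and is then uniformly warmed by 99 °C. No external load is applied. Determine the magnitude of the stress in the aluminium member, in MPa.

σ ≈ 15.6 MPa (compressive)

Equilibrium of a rigid end plate with no external load gives equal and opposite internal forces ±P in the two members. Since α_{aluminium} > α_{brass}, heating drives the aluminium into compression and the brass into tension.
Equating the net (thermal + elastic) strains gives |α₁ − α₂|·ΔT = P·[1/(A₁E₁) + 1/(A₂E₂)].
|α₁ − α₂|·ΔT = 3.4×10⁻⁶ × 99 = 0.0003366.
1/(A₁E₁) + 1/(A₂E₂) = 1/(825×72×10³) + 1/(1000×108×10³) = 2.609×10⁻⁸ N⁻¹.
P = 0.0003366 / 2.609×10⁻⁸ = 12900 N = 12.9 kN.
σ_{aluminium} = P/A₁ = 12900/825 = 15.64 MPa, compressive.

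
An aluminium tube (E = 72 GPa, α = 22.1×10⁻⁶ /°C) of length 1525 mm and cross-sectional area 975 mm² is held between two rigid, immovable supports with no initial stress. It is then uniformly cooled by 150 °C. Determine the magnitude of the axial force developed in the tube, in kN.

Full restraint means ε = 0, so the stress is σ = EαΔT = 72×10³ × 22.1×10⁻⁶ × 150 = 238.7 MPa.
P = AEαΔT = 975 × 72×10³ × 22.1×10⁻⁶ × 150 = 232.7 kN (tensile).

P ≈ 233 kN (tensile)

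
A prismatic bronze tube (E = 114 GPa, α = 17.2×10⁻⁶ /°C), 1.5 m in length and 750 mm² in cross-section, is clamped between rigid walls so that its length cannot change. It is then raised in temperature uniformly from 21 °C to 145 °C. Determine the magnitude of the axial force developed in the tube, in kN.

The ends cannot move, so σ = EαΔT = 114×10³ × 17.2×10⁻⁶ × 124 = 243.1 MPa.
Axial force P = σA = 243.1 × 750 = 182400 N = 182.4 kN, compressive.

P ≈ 182 kN (compressive)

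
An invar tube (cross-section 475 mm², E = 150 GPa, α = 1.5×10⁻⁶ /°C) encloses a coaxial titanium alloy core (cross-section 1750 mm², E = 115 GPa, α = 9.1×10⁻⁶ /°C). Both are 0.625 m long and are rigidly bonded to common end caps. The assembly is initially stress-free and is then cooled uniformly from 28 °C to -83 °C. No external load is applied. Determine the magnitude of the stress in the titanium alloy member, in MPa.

σ ≈ 25.4 MPa (tensile)

Both members must finish at the same length. With the larger α, the titanium alloy tends to over-contract; the plates restrain it, putting the titanium alloy in tension and the invar in compression. With no external load the two internal forces are equal and opposite, magnitude P.
Equating the net (thermal + elastic) strains gives |α₁ − α₂|·ΔT = P·[1/(A₁E₁) + 1/(A₂E₂)].
|α₁ − α₂|·ΔT = 7.6×10⁻⁶ × 111 = 0.0008436.
1/(A₁E₁) + 1/(A₂E₂) = 1/(475×150×10³) + 1/(1750×115×10³) = 1.9×10⁻⁸ N⁻¹.
P = 0.0008436 / 1.9×10⁻⁸ = 44390 N = 44.39 kN.
σ_{titanium alloy} = P/A₂ = 44390/1750 = 25.37 MPa, tensile.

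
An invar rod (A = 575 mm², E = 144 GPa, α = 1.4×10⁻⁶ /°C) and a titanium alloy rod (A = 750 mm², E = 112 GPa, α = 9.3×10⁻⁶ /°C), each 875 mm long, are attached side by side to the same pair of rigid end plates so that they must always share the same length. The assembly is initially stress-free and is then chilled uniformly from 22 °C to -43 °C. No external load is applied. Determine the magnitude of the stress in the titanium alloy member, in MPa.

σ ≈ 28.5 MPa (tensile)

The titanium alloy has the larger α, so on cooling it would change length more than the invar if both were free. The rigid plates force a common final length, so the titanium alloy is put into tension and the invar into compression, with equal and opposite forces P (no external load).
Equating the net (thermal + elastic) strains gives |α₁ − α₂|·ΔT = P·[1/(A₁E₁) + 1/(A₂E₂)].
|α₁ − α₂|·ΔT = 7.9×10⁻⁶ × 65 = 0.0005135.
1/(A₁E₁) + 1/(A₂E₂) = 1/(575×144×10³) + 1/(750×112×10³) = 2.398×10⁻⁸ N⁻¹.
So P = 0.0005135 / 2.398×10⁻⁸ = 21.41 kN.
σ_{titanium alloy} = P/A₂ = 21410/750 = 28.55 MPa, tensile.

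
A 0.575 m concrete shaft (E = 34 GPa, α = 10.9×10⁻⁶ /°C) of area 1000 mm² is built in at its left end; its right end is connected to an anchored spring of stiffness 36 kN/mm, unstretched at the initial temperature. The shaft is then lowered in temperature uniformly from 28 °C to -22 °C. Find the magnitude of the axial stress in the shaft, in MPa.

If the spring were absent the shaft would shorten by αΔT L = 10.9×10⁻⁶ × 50 × 575 = 0.3134 mm.
With a force P in the spring, the elastic change of the shaft is PL/(AE) and that of the spring is P/k; compatibility requires their sum to equal δ_free.
P [ L/(AE) + 1/k ] = δ_free → P [ 575/(1000×34×10³) + 1/(36×10³) ] = 0.3134.
P = 0.3134 / 4.469×10⁻⁵ = 7012 N.
σ = P/A = 7012/1000 = 7.012 MPa.

σ ≈ 7.01 MPa (tensile)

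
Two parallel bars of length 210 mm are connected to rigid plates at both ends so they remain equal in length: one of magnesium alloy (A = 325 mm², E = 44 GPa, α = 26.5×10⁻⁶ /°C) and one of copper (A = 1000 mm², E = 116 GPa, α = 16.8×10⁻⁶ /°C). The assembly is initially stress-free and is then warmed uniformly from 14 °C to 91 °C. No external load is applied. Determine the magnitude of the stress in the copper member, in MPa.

σ ≈ 9.51 MPa (tensile)

The magnesium alloy has the larger α, so on heating it would change length more than the copper if both were free. The rigid plates force a common final length, so the magnesium alloy is put into compression and the copper into tension, with equal and opposite forces P (no external load).
Compatibility of the two members (thermal + elastic change equal): (α₁ − α₂)ΔT = P·[1/(A₁E₁) + 1/(A₂E₂)].
|α₁ − α₂|·ΔT = 9.7×10⁻⁶ × 77 = 0.0007469.
1/(A₁E₁) + 1/(A₂E₂) = 1/(325×44×10³) + 1/(1000×116×10³) = 7.855×10⁻⁸ N⁻¹.
So P = 0.0007469 / 7.855×10⁻⁸ = 9.509 kN.
σ_{copper} = P/A₂ = 9509/1000 = 9.509 MPa, tensile.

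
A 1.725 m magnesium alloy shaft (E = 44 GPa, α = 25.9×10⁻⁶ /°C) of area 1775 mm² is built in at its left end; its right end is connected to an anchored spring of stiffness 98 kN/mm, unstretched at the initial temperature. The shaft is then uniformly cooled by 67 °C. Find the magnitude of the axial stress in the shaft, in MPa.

If the spring were absent the shaft would shorten by αΔT L = 25.9×10⁻⁶ × 67 × 1725 = 2.993 mm.
With a force P in the spring, the elastic change of the shaft is PL/(AE) and that of the spring is P/k; compatibility requires their sum to equal δ_free.
So P = δ_free / [L/(AE) + 1/k] = 2.993 / [ 1725/(1775×44×10³) + 1/(98×10³) ].
P = 2.993 / 3.229×10⁻⁵ = 92700 N.
σ = P/A = 92700/1775 = 52.23 MPa.

σ ≈ 52.2 MPa (tensile)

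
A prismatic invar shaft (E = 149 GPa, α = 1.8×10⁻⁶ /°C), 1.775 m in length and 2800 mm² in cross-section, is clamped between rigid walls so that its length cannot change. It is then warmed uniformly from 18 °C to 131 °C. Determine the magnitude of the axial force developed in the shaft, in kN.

With zero net strain, σ = E·αΔT = 149 GPa × 1.8×10⁻⁶ × 113 = 30.31 MPa.
P = AEαΔT = 2800 × 149×10³ × 1.8×10⁻⁶ × 113 = 84.86 kN (compressive).

P ≈ 84.9 kN (compressive)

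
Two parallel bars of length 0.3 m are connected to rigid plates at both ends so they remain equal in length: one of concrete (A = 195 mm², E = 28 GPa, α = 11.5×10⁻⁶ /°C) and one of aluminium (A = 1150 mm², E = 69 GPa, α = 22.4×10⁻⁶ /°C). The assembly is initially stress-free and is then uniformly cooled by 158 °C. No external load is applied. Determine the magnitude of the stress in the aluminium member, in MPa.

Equilibrium of a rigid end plate with no external load gives equal and opposite internal forces ±P in the two members. Since α_{aluminium} > α_{concrete}, cooling drives the aluminium into tension and the concrete into compression.
Compatibility of the two members (thermal + elastic change equal): (α₁ − α₂)ΔT = P·[1/(A₁E₁) + 1/(A₂E₂)].
|α₁ − α₂|·ΔT = 10.9×10⁻⁶ × 158 = 0.001722.
1/(A₁E₁) + 1/(A₂E₂) = 1/(195×28×10³) + 1/(1150×69×10³) = 1.958×10⁻⁷ N⁻¹.
So P = 0.001722 / 1.958×10⁻⁷ = 8.798 kN.
σ_{aluminium} = P/A₂ = 8798/1150 = 7.65 MPa, tensile.

σ ≈ 7.65 MPa (tensile)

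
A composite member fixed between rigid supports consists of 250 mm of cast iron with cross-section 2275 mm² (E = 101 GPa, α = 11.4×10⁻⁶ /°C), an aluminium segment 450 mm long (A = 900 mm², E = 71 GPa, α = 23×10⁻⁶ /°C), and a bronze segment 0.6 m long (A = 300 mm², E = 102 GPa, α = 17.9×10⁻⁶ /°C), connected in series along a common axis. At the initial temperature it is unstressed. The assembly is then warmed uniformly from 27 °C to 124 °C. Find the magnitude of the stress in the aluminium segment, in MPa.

σ ≈ 93 MPa (compressive)

Free thermal expansion of the whole bar: Σ αᵢΔT Lᵢ = 11.4×10⁻⁶×97×250 + 23×10⁻⁶×97×450 + 17.9×10⁻⁶×97×600 = 2.322 mm.
The walls prevent any net length change, so an axial force P (same in every segment) develops. Compatibility: P · Σ Lᵢ/(AᵢEᵢ) = δ_free.
The series flexibility is Σ Lᵢ/(AᵢEᵢ) = 250/(2275×101×10³) + 450/(900×71×10³) + 600/(300×102×10³) = 2.774×10⁻⁵ mm/N.
Hence P = δ_free / Σ(L/AE) = 2.322/2.774×10⁻⁵ = 83.72 kN (compressive).
σ_{aluminium} = P / A = 83720 / 900 = 93.02 MPa.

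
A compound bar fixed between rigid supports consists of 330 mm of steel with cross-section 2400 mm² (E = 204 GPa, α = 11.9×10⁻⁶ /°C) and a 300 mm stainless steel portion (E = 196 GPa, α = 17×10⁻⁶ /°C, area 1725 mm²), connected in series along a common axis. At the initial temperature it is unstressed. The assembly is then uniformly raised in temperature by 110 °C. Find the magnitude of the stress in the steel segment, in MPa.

If the supports were absent, the total length change would be Σ αᵢΔT Lᵢ = 11.9×10⁻⁶×110×330 + 17×10⁻⁶×110×300 = 0.993 mm.
Since the ends are fixed, an axial force P builds up, equal in every segment, with P · Σ Lᵢ/(AᵢEᵢ) = δ_free.
Σ Lᵢ/(AᵢEᵢ) = 330/(2400×204×10³) + 300/(1725×196×10³) = 1.561×10⁻⁶ mm/N.
Hence P = δ_free / Σ(L/AE) = 0.993/1.561×10⁻⁶ = 636 kN (compressive).
σ_{steel} = P / A = 636000 / 2400 = 265 MPa.

σ ≈ 265 MPa (compressive)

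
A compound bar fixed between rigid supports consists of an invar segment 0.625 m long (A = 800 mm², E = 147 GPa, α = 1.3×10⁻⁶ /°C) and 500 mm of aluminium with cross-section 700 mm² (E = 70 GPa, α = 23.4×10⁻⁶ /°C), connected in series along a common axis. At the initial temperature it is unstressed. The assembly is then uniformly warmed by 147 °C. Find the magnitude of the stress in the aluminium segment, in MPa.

Free thermal expansion of the whole bar: Σ αᵢΔT Lᵢ = 1.3×10⁻⁶×147×625 + 23.4×10⁻⁶×147×500 = 1.839 mm.
The walls prevent any net length change, so an axial force P (same in every segment) develops. Compatibility: P · Σ Lᵢ/(AᵢEᵢ) = δ_free.
Σ Lᵢ/(AᵢEᵢ) = 625/(800×147×10³) + 500/(700×70×10³) = 1.552×10⁻⁵ mm/N.
P = 1.839 / 1.552×10⁻⁵ = 118500 N = 118.5 kN, compressive.
σ_{aluminium} = P / A = 118500 / 700 = 169.3 MPa.

σ ≈ 169 MPa (compressive)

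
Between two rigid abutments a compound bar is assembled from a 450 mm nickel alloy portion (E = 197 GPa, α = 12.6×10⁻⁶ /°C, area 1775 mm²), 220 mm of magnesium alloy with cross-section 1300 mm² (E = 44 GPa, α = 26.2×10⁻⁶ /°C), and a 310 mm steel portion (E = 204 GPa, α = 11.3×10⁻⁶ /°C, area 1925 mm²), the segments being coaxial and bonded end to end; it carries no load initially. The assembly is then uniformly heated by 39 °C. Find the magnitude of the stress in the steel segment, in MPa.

σ ≈ 51.1 MPa (compressive)

With the walls removed the bar would change length by δ_free = Σ αᵢΔT Lᵢ = 12.6×10⁻⁶×39×450 + 26.2×10⁻⁶×39×220 + 11.3×10⁻⁶×39×310 = 0.5825 mm.
Since the ends are fixed, an axial force P builds up, equal in every segment, with P · Σ Lᵢ/(AᵢEᵢ) = δ_free.
Σ Lᵢ/(AᵢEᵢ) = 450/(1775×197×10³) + 220/(1300×44×10³) + 310/(1925×204×10³) = 5.922×10⁻⁶ mm/N.
P = 0.5825 / 5.922×10⁻⁶ = 98360 N = 98.36 kN, compressive.
σ_{steel} = P / A = 98360 / 1925 = 51.1 MPa.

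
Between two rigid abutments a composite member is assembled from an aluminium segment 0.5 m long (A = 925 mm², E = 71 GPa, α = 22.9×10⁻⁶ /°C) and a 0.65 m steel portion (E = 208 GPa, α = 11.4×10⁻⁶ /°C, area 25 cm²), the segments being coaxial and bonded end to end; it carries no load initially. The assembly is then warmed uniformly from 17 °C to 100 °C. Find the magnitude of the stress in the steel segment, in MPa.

Free thermal expansion of the whole bar: Σ αᵢΔT Lᵢ = 22.9×10⁻⁶×83×500 + 11.4×10⁻⁶×83×650 = 1.565 mm.
The rigid supports impose zero overall length change; the single axial force P common to all segments must satisfy P Σ Lᵢ/(AᵢEᵢ) = δ_free.
Σ Lᵢ/(AᵢEᵢ) = 500/(925×71×10³) + 650/(2500×208×10³) = 8.863×10⁻⁶ mm/N.
Hence P = δ_free / Σ(L/AE) = 1.565/8.863×10⁻⁶ = 176.6 kN (compressive).
σ_{steel} = P / A = 176600 / 2500 = 70.65 MPa.

σ ≈ 70.6 MPa (compressive)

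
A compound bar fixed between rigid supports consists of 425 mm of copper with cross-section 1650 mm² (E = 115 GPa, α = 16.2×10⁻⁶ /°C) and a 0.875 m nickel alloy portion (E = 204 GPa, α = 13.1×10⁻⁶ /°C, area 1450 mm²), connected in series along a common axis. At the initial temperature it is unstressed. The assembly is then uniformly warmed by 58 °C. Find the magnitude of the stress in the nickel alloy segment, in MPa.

σ ≈ 141 MPa (compressive)

Free thermal expansion of the whole bar: Σ αᵢΔT Lᵢ = 16.2×10⁻⁶×58×425 + 13.1×10⁻⁶×58×875 = 1.064 mm.
Since the ends are fixed, an axial force P builds up, equal in every segment, with P · Σ Lᵢ/(AᵢEᵢ) = δ_free.
Σ Lᵢ/(AᵢEᵢ) = 425/(1650×115×10³) + 875/(1450×204×10³) = 5.198×10⁻⁶ mm/N.
So P = 1.064 / 5.198×10⁻⁶ = 204.7 kN, compressive.
σ_{nickel alloy} = P / A = 204700 / 1450 = 141.2 MPa.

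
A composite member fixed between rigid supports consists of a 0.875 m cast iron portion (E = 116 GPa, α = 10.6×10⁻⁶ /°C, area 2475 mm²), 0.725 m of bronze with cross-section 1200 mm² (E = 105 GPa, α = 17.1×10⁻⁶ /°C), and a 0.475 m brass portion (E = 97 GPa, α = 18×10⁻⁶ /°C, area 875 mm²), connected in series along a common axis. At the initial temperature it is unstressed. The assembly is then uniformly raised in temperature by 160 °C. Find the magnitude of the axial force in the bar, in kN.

P ≈ 336 kN (compressive)

Free thermal expansion of the whole bar: Σ αᵢΔT Lᵢ = 10.6×10⁻⁶×160×875 + 17.1×10⁻⁶×160×725 + 18×10⁻⁶×160×475 = 4.836 mm.
The walls prevent any net length change, so an axial force P (same in every segment) develops. Compatibility: P · Σ Lᵢ/(AᵢEᵢ) = δ_free.
The series flexibility is Σ Lᵢ/(AᵢEᵢ) = 875/(2475×116×10³) + 725/(1200×105×10³) + 475/(875×97×10³) = 1.44×10⁻⁵ mm/N.
P = 4.836 / 1.44×10⁻⁵ = 335800 N = 335.8 kN, compressive.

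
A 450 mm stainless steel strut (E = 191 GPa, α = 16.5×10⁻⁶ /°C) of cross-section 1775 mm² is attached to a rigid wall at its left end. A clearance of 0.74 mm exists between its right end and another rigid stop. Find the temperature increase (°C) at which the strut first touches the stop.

ΔT ≈ 99.7 °C

Contact occurs when the free expansion equals the gap: αΔT L = 0.74 mm.
So ΔT = g/(αL) = 0.74/(16.5×10⁻⁶ × 450) = 99.66 °C.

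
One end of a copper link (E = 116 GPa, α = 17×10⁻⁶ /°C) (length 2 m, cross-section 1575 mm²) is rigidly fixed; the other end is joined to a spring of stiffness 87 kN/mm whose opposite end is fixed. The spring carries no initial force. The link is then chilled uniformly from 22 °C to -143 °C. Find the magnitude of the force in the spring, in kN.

P ≈ 250 kN

The unrestrained thermal change is αΔT L = 17×10⁻⁶ × 165 × 2000 = 5.61 mm.
Let P be the tensile force in the spring. The link extends elastically by PL/(AE) and the spring stretches by P/k; together these equal δ_free.
So P = δ_free / [L/(AE) + 1/k] = 5.61 / [ 2000/(1575×116×10³) + 1/(87×10³) ].
P = 5.61 / 2.244×10⁻⁵ = 250000 N.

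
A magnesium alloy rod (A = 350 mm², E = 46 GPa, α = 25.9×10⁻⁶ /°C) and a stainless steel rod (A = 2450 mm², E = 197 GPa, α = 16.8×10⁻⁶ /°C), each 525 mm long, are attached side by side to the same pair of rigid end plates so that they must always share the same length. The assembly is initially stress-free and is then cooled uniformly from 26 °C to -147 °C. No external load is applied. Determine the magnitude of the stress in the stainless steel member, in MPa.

σ ≈ 10 MPa (compressive)

Equilibrium of a rigid end plate with no external load gives equal and opposite internal forces ±P in the two members. Since α_{magnesium alloy} > α_{stainless steel}, cooling drives the magnesium alloy into tension and the stainless steel into compression.
Equating the net (thermal + elastic) strains gives |α₁ − α₂|·ΔT = P·[1/(A₁E₁) + 1/(A₂E₂)].
|α₁ − α₂|·ΔT = 9.1×10⁻⁶ × 173 = 0.001574.
1/(A₁E₁) + 1/(A₂E₂) = 1/(350×46×10³) + 1/(2450×197×10³) = 6.418×10⁻⁸ N⁻¹.
So P = 0.001574 / 6.418×10⁻⁸ = 24.53 kN.
σ_{stainless steel} = P/A₂ = 24530/2450 = 10.01 MPa, compressive.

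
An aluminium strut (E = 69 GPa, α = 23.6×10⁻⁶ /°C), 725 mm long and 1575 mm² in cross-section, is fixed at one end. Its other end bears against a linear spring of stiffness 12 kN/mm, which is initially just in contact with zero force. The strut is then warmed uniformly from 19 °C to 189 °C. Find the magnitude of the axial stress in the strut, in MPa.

Free thermal expansion: δ_free = αΔT L = 23.6×10⁻⁶ × 170 × 725 = 2.909 mm.
Let P be the compressive force at the spring. The strut shortens elastically by PL/(AE) and the spring compresses by P/k; together these equal δ_free.
P [ L/(AE) + 1/k ] = δ_free → P [ 725/(1575×69×10³) + 1/(12×10³) ] = 2.909.
P = 2.909 / 9×10⁻⁵ = 32320 N.
σ = P/A = 32320/1575 = 20.52 MPa.

σ ≈ 20.5 MPa (compressive)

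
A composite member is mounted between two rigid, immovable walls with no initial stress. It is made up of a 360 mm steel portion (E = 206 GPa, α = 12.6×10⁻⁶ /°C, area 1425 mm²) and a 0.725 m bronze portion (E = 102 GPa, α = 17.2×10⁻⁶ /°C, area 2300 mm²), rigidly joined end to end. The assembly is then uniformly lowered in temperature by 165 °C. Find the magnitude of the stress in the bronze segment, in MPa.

σ ≈ 283 MPa (tensile)

Free thermal contraction of the whole bar: Σ αᵢΔT Lᵢ = 12.6×10⁻⁶×165×360 + 17.2×10⁻⁶×165×725 = 2.806 mm.
The rigid supports impose zero overall length change; the single axial force P common to all segments must satisfy P Σ Lᵢ/(AᵢEᵢ) = δ_free.
Σ Lᵢ/(AᵢEᵢ) = 360/(1425×206×10³) + 725/(2300×102×10³) = 4.317×10⁻⁶ mm/N.
P = 2.806 / 4.317×10⁻⁶ = 650000 N = 650 kN, tensile.
σ_{bronze} = P / A = 650000 / 2300 = 282.6 MPa.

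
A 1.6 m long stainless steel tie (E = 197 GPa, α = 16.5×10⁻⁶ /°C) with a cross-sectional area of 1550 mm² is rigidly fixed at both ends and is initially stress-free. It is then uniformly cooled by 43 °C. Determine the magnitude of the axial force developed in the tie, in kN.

P ≈ 217 kN (tensile)

Full restraint means ε = 0, so the stress is σ = EαΔT = 197×10³ × 16.5×10⁻⁶ × 43 = 139.8 MPa.
Then P = σA = 139.8 × 1550 mm² = 216.6 kN, tensile.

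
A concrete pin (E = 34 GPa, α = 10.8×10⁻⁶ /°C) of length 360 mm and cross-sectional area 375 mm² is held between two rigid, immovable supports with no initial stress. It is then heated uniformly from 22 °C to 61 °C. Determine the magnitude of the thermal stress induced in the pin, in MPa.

The supports are rigid, so the total axial strain is zero. The restrained thermal strain is ε = αΔT = 10.8×10⁻⁶ × 39 = 421.2×10⁻⁶.
The stress required to suppress this strain is σ = Eε = 34×10³ × 421.2×10⁻⁶ = 14.32 MPa, compressive since the pin is trying to expand.

σ ≈ 14.3 MPa (compressive)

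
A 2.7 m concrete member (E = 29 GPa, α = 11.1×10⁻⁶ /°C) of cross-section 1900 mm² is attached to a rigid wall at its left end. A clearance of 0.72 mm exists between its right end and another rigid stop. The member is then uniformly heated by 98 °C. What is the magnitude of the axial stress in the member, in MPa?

σ ≈ 23.8 MPa (compressive)

Free thermal elongation = αΔT L = 11.1×10⁻⁶ × 98 × 2700 = 2.937 mm.
After closing the 0.72 mm clearance, 2.937 − 0.72 = 2.217 mm of expansion remains to be suppressed by the wall.
So σ = E(δ_free − g)/L = 29×10³ × 2.217/2700 = 23.81 MPa.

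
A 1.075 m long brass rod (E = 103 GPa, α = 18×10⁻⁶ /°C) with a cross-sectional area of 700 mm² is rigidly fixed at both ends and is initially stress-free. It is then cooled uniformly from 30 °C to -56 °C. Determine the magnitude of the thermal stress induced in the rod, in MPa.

σ ≈ 159 MPa (tensile)

The supports are rigid, so the total axial strain is zero. The restrained thermal strain is ε = αΔT = 18×10⁻⁶ × 86 = 1548×10⁻⁶.
Hence σ = E·αΔT = 103×10³ × 1548×10⁻⁶ = 159.4 MPa, tensile.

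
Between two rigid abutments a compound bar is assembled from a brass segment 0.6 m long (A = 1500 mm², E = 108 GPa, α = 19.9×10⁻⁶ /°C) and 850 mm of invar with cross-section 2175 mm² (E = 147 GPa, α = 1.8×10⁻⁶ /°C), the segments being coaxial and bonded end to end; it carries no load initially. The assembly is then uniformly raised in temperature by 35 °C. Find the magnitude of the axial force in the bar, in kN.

With the walls removed the bar would change length by δ_free = Σ αᵢΔT Lᵢ = 19.9×10⁻⁶×35×600 + 1.8×10⁻⁶×35×850 = 0.4714 mm.
The rigid supports impose zero overall length change; the single axial force P common to all segments must satisfy P Σ Lᵢ/(AᵢEᵢ) = δ_free.
The series flexibility is Σ Lᵢ/(AᵢEᵢ) = 600/(1500×108×10³) + 850/(2175×147×10³) = 6.362×10⁻⁶ mm/N.
Hence P = δ_free / Σ(L/AE) = 0.4714/6.362×10⁻⁶ = 74.1 kN (compressive).

P ≈ 74.1 kN (compressive)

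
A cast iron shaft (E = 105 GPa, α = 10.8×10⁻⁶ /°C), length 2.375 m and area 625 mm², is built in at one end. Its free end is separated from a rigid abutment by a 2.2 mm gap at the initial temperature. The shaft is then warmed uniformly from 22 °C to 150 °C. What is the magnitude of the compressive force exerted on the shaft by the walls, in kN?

P ≈ 29.9 kN

Unrestrained expansion: δ_free = αΔT L = 10.8×10⁻⁶ × 128 × 2375 = 3.283 mm.
After closing the 2.2 mm clearance, 3.283 − 2.2 = 1.083 mm of expansion remains to be suppressed by the wall.
That suppressed elongation corresponds to σ = E·Δ/L = 105×10³ × 1.083/2375 = 47.89 MPa.
P = σA = 47.89 × 625 = 29.93 kN.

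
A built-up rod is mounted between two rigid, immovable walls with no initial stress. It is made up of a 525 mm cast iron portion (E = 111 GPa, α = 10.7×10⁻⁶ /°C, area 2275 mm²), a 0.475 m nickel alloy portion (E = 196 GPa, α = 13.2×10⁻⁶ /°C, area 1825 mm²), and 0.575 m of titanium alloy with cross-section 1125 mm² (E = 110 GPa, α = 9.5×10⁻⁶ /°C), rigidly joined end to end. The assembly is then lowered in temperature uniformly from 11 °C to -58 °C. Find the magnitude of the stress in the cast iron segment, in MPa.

Free thermal contraction of the whole bar: Σ αᵢΔT Lᵢ = 10.7×10⁻⁶×69×525 + 13.2×10⁻⁶×69×475 + 9.5×10⁻⁶×69×575 = 1.197 mm.
Since the ends are fixed, an axial force P builds up, equal in every segment, with P · Σ Lᵢ/(AᵢEᵢ) = δ_free.
Σ Lᵢ/(AᵢEᵢ) = 525/(2275×111×10³) + 475/(1825×196×10³) + 575/(1125×110×10³) = 8.053×10⁻⁶ mm/N.
P = 1.197 / 8.053×10⁻⁶ = 148700 N = 148.7 kN, tensile.
σ_{cast iron} = P / A = 148700 / 2275 = 65.34 MPa.

σ ≈ 65.3 MPa (tensile)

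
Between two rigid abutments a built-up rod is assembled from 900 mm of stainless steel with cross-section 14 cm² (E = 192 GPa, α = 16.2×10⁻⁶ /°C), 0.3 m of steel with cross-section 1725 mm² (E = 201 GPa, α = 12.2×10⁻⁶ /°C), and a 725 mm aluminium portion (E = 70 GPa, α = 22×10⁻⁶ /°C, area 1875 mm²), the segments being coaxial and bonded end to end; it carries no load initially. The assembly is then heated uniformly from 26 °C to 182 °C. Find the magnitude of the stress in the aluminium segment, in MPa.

σ ≈ 292 MPa (compressive)

With the walls removed the bar would change length by δ_free = Σ αᵢΔT Lᵢ = 16.2×10⁻⁶×156×900 + 12.2×10⁻⁶×156×300 + 22×10⁻⁶×156×725 = 5.334 mm.
Since the ends are fixed, an axial force P builds up, equal in every segment, with P · Σ Lᵢ/(AᵢEᵢ) = δ_free.
Σ Lᵢ/(AᵢEᵢ) = 900/(1400×192×10³) + 300/(1725×201×10³) + 725/(1875×70×10³) = 9.737×10⁻⁶ mm/N.
P = 5.334 / 9.737×10⁻⁶ = 547800 N = 547.8 kN, compressive.
σ_{aluminium} = P / A = 547800 / 1875 = 292.1 MPa.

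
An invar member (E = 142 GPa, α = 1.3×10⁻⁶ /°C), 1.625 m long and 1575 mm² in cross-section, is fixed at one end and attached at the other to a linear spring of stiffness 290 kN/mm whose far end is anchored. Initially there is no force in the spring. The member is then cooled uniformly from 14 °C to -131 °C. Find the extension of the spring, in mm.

The unrestrained thermal change is αΔT L = 1.3×10⁻⁶ × 145 × 1625 = 0.3063 mm.
With a force P in the spring, the elastic change of the member is PL/(AE) and that of the spring is P/k; compatibility requires their sum to equal δ_free.
P [ L/(AE) + 1/k ] = δ_free → P [ 1625/(1575×142×10³) + 1/(290×10³) ] = 0.3063.
P = 0.3063 / 1.071×10⁻⁵ = 28590 N.
Spring extension = P/k = 28590/(290×10³) = 0.09859 mm.

δ ≈ 0.0986 mm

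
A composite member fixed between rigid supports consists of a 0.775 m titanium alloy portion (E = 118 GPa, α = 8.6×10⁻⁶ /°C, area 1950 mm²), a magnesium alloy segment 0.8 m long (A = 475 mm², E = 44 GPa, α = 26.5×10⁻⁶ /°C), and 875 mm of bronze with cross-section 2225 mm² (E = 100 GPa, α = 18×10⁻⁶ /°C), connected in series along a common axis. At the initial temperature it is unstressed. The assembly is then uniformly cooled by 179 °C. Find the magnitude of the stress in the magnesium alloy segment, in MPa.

σ ≈ 361 MPa (tensile)

If the supports were absent, the total length change would be Σ αᵢΔT Lᵢ = 8.6×10⁻⁶×179×775 + 26.5×10⁻⁶×179×800 + 18×10⁻⁶×179×875 = 7.807 mm.
Since the ends are fixed, an axial force P builds up, equal in every segment, with P · Σ Lᵢ/(AᵢEᵢ) = δ_free.
The series flexibility is Σ Lᵢ/(AᵢEᵢ) = 775/(1950×118×10³) + 800/(475×44×10³) + 875/(2225×100×10³) = 4.558×10⁻⁵ mm/N.
So P = 7.807 / 4.558×10⁻⁵ = 171.3 kN, tensile.
σ_{magnesium alloy} = P / A = 171300 / 475 = 360.6 MPa.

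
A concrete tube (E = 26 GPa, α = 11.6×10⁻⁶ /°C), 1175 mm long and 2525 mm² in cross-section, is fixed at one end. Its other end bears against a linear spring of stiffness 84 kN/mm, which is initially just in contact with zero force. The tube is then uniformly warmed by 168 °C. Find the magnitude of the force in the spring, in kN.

Free thermal expansion: δ_free = αΔT L = 11.6×10⁻⁶ × 168 × 1175 = 2.29 mm.
With a force P in the spring, the elastic change of the tube is PL/(AE) and that of the spring is P/k; compatibility requires their sum to equal δ_free.
So P = δ_free / [L/(AE) + 1/k] = 2.29 / [ 1175/(2525×26×10³) + 1/(84×10³) ].
P = 2.29 / 2.98×10⁻⁵ = 76830 N.

P ≈ 76.8 kN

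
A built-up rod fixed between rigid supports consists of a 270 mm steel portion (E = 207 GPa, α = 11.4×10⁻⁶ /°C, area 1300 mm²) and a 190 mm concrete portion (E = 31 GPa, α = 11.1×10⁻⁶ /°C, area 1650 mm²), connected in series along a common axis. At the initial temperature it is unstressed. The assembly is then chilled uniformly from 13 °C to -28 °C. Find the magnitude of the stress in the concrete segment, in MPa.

σ ≈ 27.3 MPa (tensile)

Free thermal contraction of the whole bar: Σ αᵢΔT Lᵢ = 11.4×10⁻⁶×41×270 + 11.1×10⁻⁶×41×190 = 0.2127 mm.
The rigid supports impose zero overall length change; the single axial force P common to all segments must satisfy P Σ Lᵢ/(AᵢEᵢ) = δ_free.
Σ Lᵢ/(AᵢEᵢ) = 270/(1300×207×10³) + 190/(1650×31×10³) = 4.718×10⁻⁶ mm/N.
P = 0.2127 / 4.718×10⁻⁶ = 45080 N = 45.08 kN, tensile.
σ_{concrete} = P / A = 45080 / 1650 = 27.32 MPa.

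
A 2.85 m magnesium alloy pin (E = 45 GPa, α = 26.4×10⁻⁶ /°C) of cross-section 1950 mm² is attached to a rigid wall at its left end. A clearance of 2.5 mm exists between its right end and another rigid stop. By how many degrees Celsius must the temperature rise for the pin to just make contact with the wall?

The gap closes when αΔT L = 2.5 mm, since the pin is still unstressed at that instant.
So ΔT = g/(αL) = 2.5/(26.4×10⁻⁶ × 2850) = 33.23 °C.

ΔT ≈ 33.2 °C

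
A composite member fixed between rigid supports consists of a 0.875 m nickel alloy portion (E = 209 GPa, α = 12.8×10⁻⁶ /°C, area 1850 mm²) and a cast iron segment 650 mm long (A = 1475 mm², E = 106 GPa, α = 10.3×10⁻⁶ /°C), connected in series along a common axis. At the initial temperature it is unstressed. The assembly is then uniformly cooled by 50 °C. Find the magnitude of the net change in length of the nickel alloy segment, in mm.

|ΔL| ≈ 0.245 mm

If the supports were absent, the total length change would be Σ αᵢΔT Lᵢ = 12.8×10⁻⁶×50×875 + 10.3×10⁻⁶×50×650 = 0.8947 mm.
The walls prevent any net length change, so an axial force P (same in every segment) develops. Compatibility: P · Σ Lᵢ/(AᵢEᵢ) = δ_free.
The series flexibility is Σ Lᵢ/(AᵢEᵢ) = 875/(1850×209×10³) + 650/(1475×106×10³) = 6.42×10⁻⁶ mm/N.
P = 0.8947 / 6.42×10⁻⁶ = 139400 N = 139.4 kN, tensile.
For the nickel alloy segment, free thermal change = 12.8×10⁻⁶×50×875 = 0.56 mm and elastic change from P = 139400×875/(1850×209×10³) = 0.3154 mm; these oppose, so the net change is 0.245 mm (segment shortens).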